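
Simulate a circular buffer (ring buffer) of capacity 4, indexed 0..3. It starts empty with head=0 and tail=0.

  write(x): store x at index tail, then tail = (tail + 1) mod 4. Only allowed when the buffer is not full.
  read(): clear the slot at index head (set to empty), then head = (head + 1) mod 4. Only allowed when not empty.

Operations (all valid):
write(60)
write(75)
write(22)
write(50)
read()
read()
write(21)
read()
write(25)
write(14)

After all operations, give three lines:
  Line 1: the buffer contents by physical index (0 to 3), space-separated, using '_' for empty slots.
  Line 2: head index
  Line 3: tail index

Answer: 21 25 14 50
3
3

Derivation:
write(60): buf=[60 _ _ _], head=0, tail=1, size=1
write(75): buf=[60 75 _ _], head=0, tail=2, size=2
write(22): buf=[60 75 22 _], head=0, tail=3, size=3
write(50): buf=[60 75 22 50], head=0, tail=0, size=4
read(): buf=[_ 75 22 50], head=1, tail=0, size=3
read(): buf=[_ _ 22 50], head=2, tail=0, size=2
write(21): buf=[21 _ 22 50], head=2, tail=1, size=3
read(): buf=[21 _ _ 50], head=3, tail=1, size=2
write(25): buf=[21 25 _ 50], head=3, tail=2, size=3
write(14): buf=[21 25 14 50], head=3, tail=3, size=4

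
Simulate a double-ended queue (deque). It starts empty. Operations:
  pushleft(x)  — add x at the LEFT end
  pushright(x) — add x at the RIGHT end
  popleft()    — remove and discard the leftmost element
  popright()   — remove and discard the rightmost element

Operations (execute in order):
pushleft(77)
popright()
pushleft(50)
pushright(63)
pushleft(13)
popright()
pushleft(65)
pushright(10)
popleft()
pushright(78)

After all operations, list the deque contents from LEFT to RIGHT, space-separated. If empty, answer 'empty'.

Answer: 13 50 10 78

Derivation:
pushleft(77): [77]
popright(): []
pushleft(50): [50]
pushright(63): [50, 63]
pushleft(13): [13, 50, 63]
popright(): [13, 50]
pushleft(65): [65, 13, 50]
pushright(10): [65, 13, 50, 10]
popleft(): [13, 50, 10]
pushright(78): [13, 50, 10, 78]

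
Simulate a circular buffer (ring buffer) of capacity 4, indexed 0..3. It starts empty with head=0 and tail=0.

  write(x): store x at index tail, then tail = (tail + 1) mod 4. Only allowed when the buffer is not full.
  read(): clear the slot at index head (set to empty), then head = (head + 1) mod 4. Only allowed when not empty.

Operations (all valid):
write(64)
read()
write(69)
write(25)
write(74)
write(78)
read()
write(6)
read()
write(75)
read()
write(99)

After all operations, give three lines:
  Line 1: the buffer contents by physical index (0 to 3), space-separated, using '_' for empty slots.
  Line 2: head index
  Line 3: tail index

write(64): buf=[64 _ _ _], head=0, tail=1, size=1
read(): buf=[_ _ _ _], head=1, tail=1, size=0
write(69): buf=[_ 69 _ _], head=1, tail=2, size=1
write(25): buf=[_ 69 25 _], head=1, tail=3, size=2
write(74): buf=[_ 69 25 74], head=1, tail=0, size=3
write(78): buf=[78 69 25 74], head=1, tail=1, size=4
read(): buf=[78 _ 25 74], head=2, tail=1, size=3
write(6): buf=[78 6 25 74], head=2, tail=2, size=4
read(): buf=[78 6 _ 74], head=3, tail=2, size=3
write(75): buf=[78 6 75 74], head=3, tail=3, size=4
read(): buf=[78 6 75 _], head=0, tail=3, size=3
write(99): buf=[78 6 75 99], head=0, tail=0, size=4

Answer: 78 6 75 99
0
0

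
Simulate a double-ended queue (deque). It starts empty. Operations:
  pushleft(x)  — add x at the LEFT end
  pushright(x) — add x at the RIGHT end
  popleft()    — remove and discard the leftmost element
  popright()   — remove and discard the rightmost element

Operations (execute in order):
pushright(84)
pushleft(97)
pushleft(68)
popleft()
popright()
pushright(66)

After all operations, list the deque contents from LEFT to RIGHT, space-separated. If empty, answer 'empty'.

pushright(84): [84]
pushleft(97): [97, 84]
pushleft(68): [68, 97, 84]
popleft(): [97, 84]
popright(): [97]
pushright(66): [97, 66]

Answer: 97 66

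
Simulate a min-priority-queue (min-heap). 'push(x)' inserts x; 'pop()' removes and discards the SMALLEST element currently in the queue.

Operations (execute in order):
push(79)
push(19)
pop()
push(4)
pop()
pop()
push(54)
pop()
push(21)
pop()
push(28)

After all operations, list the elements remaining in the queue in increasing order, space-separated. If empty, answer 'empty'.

push(79): heap contents = [79]
push(19): heap contents = [19, 79]
pop() → 19: heap contents = [79]
push(4): heap contents = [4, 79]
pop() → 4: heap contents = [79]
pop() → 79: heap contents = []
push(54): heap contents = [54]
pop() → 54: heap contents = []
push(21): heap contents = [21]
pop() → 21: heap contents = []
push(28): heap contents = [28]

Answer: 28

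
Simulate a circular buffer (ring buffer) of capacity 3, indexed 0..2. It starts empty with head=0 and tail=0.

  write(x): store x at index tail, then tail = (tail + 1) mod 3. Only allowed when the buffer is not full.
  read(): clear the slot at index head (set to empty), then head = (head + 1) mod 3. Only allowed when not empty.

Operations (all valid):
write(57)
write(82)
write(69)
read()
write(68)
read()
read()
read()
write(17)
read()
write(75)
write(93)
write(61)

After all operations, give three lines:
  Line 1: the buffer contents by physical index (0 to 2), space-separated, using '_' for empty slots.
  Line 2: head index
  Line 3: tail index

write(57): buf=[57 _ _], head=0, tail=1, size=1
write(82): buf=[57 82 _], head=0, tail=2, size=2
write(69): buf=[57 82 69], head=0, tail=0, size=3
read(): buf=[_ 82 69], head=1, tail=0, size=2
write(68): buf=[68 82 69], head=1, tail=1, size=3
read(): buf=[68 _ 69], head=2, tail=1, size=2
read(): buf=[68 _ _], head=0, tail=1, size=1
read(): buf=[_ _ _], head=1, tail=1, size=0
write(17): buf=[_ 17 _], head=1, tail=2, size=1
read(): buf=[_ _ _], head=2, tail=2, size=0
write(75): buf=[_ _ 75], head=2, tail=0, size=1
write(93): buf=[93 _ 75], head=2, tail=1, size=2
write(61): buf=[93 61 75], head=2, tail=2, size=3

Answer: 93 61 75
2
2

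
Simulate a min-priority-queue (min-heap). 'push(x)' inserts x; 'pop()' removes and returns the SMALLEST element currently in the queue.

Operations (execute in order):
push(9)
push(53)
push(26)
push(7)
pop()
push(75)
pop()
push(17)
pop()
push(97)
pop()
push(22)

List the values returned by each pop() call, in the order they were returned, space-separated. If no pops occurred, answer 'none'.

push(9): heap contents = [9]
push(53): heap contents = [9, 53]
push(26): heap contents = [9, 26, 53]
push(7): heap contents = [7, 9, 26, 53]
pop() → 7: heap contents = [9, 26, 53]
push(75): heap contents = [9, 26, 53, 75]
pop() → 9: heap contents = [26, 53, 75]
push(17): heap contents = [17, 26, 53, 75]
pop() → 17: heap contents = [26, 53, 75]
push(97): heap contents = [26, 53, 75, 97]
pop() → 26: heap contents = [53, 75, 97]
push(22): heap contents = [22, 53, 75, 97]

Answer: 7 9 17 26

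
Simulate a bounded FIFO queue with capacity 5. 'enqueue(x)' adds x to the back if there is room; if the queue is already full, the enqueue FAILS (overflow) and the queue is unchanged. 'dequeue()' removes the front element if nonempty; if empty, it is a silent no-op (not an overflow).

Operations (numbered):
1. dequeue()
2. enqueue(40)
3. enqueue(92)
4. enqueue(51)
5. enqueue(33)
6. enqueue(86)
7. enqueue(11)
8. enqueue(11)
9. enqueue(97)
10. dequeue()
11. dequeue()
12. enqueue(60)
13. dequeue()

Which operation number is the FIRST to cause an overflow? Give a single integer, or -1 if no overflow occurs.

1. dequeue(): empty, no-op, size=0
2. enqueue(40): size=1
3. enqueue(92): size=2
4. enqueue(51): size=3
5. enqueue(33): size=4
6. enqueue(86): size=5
7. enqueue(11): size=5=cap → OVERFLOW (fail)
8. enqueue(11): size=5=cap → OVERFLOW (fail)
9. enqueue(97): size=5=cap → OVERFLOW (fail)
10. dequeue(): size=4
11. dequeue(): size=3
12. enqueue(60): size=4
13. dequeue(): size=3

Answer: 7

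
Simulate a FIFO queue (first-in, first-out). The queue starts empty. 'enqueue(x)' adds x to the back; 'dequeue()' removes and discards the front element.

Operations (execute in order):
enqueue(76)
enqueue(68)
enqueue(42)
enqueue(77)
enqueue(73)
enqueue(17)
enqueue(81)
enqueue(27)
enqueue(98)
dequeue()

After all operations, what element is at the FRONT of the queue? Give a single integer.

Answer: 68

Derivation:
enqueue(76): queue = [76]
enqueue(68): queue = [76, 68]
enqueue(42): queue = [76, 68, 42]
enqueue(77): queue = [76, 68, 42, 77]
enqueue(73): queue = [76, 68, 42, 77, 73]
enqueue(17): queue = [76, 68, 42, 77, 73, 17]
enqueue(81): queue = [76, 68, 42, 77, 73, 17, 81]
enqueue(27): queue = [76, 68, 42, 77, 73, 17, 81, 27]
enqueue(98): queue = [76, 68, 42, 77, 73, 17, 81, 27, 98]
dequeue(): queue = [68, 42, 77, 73, 17, 81, 27, 98]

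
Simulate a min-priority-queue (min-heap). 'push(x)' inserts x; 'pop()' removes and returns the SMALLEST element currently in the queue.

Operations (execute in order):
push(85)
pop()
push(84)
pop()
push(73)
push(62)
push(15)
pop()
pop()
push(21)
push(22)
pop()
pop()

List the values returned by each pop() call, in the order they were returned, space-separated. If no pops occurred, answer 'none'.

push(85): heap contents = [85]
pop() → 85: heap contents = []
push(84): heap contents = [84]
pop() → 84: heap contents = []
push(73): heap contents = [73]
push(62): heap contents = [62, 73]
push(15): heap contents = [15, 62, 73]
pop() → 15: heap contents = [62, 73]
pop() → 62: heap contents = [73]
push(21): heap contents = [21, 73]
push(22): heap contents = [21, 22, 73]
pop() → 21: heap contents = [22, 73]
pop() → 22: heap contents = [73]

Answer: 85 84 15 62 21 22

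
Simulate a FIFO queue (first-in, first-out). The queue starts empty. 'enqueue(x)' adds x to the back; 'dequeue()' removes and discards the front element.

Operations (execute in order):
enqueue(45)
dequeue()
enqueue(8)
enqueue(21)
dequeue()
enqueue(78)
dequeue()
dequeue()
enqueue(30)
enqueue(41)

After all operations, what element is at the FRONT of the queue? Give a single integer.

enqueue(45): queue = [45]
dequeue(): queue = []
enqueue(8): queue = [8]
enqueue(21): queue = [8, 21]
dequeue(): queue = [21]
enqueue(78): queue = [21, 78]
dequeue(): queue = [78]
dequeue(): queue = []
enqueue(30): queue = [30]
enqueue(41): queue = [30, 41]

Answer: 30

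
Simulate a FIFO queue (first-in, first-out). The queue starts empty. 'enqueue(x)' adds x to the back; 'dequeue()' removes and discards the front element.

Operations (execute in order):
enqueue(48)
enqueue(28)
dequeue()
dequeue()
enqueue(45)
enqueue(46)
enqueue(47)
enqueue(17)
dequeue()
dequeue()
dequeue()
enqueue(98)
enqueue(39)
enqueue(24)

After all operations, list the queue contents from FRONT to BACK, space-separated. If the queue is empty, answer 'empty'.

enqueue(48): [48]
enqueue(28): [48, 28]
dequeue(): [28]
dequeue(): []
enqueue(45): [45]
enqueue(46): [45, 46]
enqueue(47): [45, 46, 47]
enqueue(17): [45, 46, 47, 17]
dequeue(): [46, 47, 17]
dequeue(): [47, 17]
dequeue(): [17]
enqueue(98): [17, 98]
enqueue(39): [17, 98, 39]
enqueue(24): [17, 98, 39, 24]

Answer: 17 98 39 24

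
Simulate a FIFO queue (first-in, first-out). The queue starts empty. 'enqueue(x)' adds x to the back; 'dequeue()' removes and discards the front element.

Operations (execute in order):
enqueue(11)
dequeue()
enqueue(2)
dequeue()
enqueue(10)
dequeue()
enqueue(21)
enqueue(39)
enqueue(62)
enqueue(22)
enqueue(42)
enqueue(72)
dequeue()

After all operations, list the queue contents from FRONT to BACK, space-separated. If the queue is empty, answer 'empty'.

Answer: 39 62 22 42 72

Derivation:
enqueue(11): [11]
dequeue(): []
enqueue(2): [2]
dequeue(): []
enqueue(10): [10]
dequeue(): []
enqueue(21): [21]
enqueue(39): [21, 39]
enqueue(62): [21, 39, 62]
enqueue(22): [21, 39, 62, 22]
enqueue(42): [21, 39, 62, 22, 42]
enqueue(72): [21, 39, 62, 22, 42, 72]
dequeue(): [39, 62, 22, 42, 72]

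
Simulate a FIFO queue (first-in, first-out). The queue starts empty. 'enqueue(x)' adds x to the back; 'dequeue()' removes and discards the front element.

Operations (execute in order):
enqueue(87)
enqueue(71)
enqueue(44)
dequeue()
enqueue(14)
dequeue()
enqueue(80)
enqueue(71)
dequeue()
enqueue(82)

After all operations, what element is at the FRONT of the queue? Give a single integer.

Answer: 14

Derivation:
enqueue(87): queue = [87]
enqueue(71): queue = [87, 71]
enqueue(44): queue = [87, 71, 44]
dequeue(): queue = [71, 44]
enqueue(14): queue = [71, 44, 14]
dequeue(): queue = [44, 14]
enqueue(80): queue = [44, 14, 80]
enqueue(71): queue = [44, 14, 80, 71]
dequeue(): queue = [14, 80, 71]
enqueue(82): queue = [14, 80, 71, 82]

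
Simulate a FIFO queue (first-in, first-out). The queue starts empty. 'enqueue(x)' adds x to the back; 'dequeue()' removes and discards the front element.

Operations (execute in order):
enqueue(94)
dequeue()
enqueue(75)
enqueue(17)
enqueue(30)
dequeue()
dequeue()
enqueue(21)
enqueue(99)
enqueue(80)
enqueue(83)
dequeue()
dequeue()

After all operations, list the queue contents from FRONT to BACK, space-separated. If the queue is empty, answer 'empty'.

Answer: 99 80 83

Derivation:
enqueue(94): [94]
dequeue(): []
enqueue(75): [75]
enqueue(17): [75, 17]
enqueue(30): [75, 17, 30]
dequeue(): [17, 30]
dequeue(): [30]
enqueue(21): [30, 21]
enqueue(99): [30, 21, 99]
enqueue(80): [30, 21, 99, 80]
enqueue(83): [30, 21, 99, 80, 83]
dequeue(): [21, 99, 80, 83]
dequeue(): [99, 80, 83]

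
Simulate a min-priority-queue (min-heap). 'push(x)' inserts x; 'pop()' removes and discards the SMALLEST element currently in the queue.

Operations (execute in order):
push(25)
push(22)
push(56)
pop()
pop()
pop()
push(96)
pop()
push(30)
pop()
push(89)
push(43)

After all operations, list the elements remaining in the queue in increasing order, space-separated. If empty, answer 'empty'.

Answer: 43 89

Derivation:
push(25): heap contents = [25]
push(22): heap contents = [22, 25]
push(56): heap contents = [22, 25, 56]
pop() → 22: heap contents = [25, 56]
pop() → 25: heap contents = [56]
pop() → 56: heap contents = []
push(96): heap contents = [96]
pop() → 96: heap contents = []
push(30): heap contents = [30]
pop() → 30: heap contents = []
push(89): heap contents = [89]
push(43): heap contents = [43, 89]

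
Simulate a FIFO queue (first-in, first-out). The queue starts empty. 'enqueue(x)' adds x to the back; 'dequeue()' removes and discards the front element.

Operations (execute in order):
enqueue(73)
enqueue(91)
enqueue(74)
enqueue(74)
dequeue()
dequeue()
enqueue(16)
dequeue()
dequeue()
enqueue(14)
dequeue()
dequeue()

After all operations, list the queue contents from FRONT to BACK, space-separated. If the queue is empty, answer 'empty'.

Answer: empty

Derivation:
enqueue(73): [73]
enqueue(91): [73, 91]
enqueue(74): [73, 91, 74]
enqueue(74): [73, 91, 74, 74]
dequeue(): [91, 74, 74]
dequeue(): [74, 74]
enqueue(16): [74, 74, 16]
dequeue(): [74, 16]
dequeue(): [16]
enqueue(14): [16, 14]
dequeue(): [14]
dequeue(): []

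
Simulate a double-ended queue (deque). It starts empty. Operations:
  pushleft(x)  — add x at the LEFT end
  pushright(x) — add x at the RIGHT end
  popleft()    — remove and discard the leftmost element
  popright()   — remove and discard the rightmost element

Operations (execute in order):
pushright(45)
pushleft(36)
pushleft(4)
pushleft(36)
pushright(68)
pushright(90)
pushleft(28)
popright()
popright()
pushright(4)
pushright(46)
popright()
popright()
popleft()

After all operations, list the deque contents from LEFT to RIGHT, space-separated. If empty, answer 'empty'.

pushright(45): [45]
pushleft(36): [36, 45]
pushleft(4): [4, 36, 45]
pushleft(36): [36, 4, 36, 45]
pushright(68): [36, 4, 36, 45, 68]
pushright(90): [36, 4, 36, 45, 68, 90]
pushleft(28): [28, 36, 4, 36, 45, 68, 90]
popright(): [28, 36, 4, 36, 45, 68]
popright(): [28, 36, 4, 36, 45]
pushright(4): [28, 36, 4, 36, 45, 4]
pushright(46): [28, 36, 4, 36, 45, 4, 46]
popright(): [28, 36, 4, 36, 45, 4]
popright(): [28, 36, 4, 36, 45]
popleft(): [36, 4, 36, 45]

Answer: 36 4 36 45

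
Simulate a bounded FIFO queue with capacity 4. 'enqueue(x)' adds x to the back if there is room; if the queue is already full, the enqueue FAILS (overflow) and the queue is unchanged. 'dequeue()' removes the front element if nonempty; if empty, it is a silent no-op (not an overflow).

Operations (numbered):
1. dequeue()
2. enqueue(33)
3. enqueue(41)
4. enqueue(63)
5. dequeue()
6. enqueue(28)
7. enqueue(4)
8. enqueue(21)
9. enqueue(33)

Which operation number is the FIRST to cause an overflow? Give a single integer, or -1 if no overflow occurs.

Answer: 8

Derivation:
1. dequeue(): empty, no-op, size=0
2. enqueue(33): size=1
3. enqueue(41): size=2
4. enqueue(63): size=3
5. dequeue(): size=2
6. enqueue(28): size=3
7. enqueue(4): size=4
8. enqueue(21): size=4=cap → OVERFLOW (fail)
9. enqueue(33): size=4=cap → OVERFLOW (fail)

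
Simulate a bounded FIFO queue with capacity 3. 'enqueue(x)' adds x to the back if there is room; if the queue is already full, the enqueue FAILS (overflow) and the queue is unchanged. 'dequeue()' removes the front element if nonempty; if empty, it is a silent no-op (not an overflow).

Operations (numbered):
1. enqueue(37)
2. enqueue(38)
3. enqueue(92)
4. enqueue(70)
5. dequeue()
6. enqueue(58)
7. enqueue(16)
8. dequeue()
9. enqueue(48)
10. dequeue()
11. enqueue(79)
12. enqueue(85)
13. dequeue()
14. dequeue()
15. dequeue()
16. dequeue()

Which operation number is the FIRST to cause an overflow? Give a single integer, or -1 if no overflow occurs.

1. enqueue(37): size=1
2. enqueue(38): size=2
3. enqueue(92): size=3
4. enqueue(70): size=3=cap → OVERFLOW (fail)
5. dequeue(): size=2
6. enqueue(58): size=3
7. enqueue(16): size=3=cap → OVERFLOW (fail)
8. dequeue(): size=2
9. enqueue(48): size=3
10. dequeue(): size=2
11. enqueue(79): size=3
12. enqueue(85): size=3=cap → OVERFLOW (fail)
13. dequeue(): size=2
14. dequeue(): size=1
15. dequeue(): size=0
16. dequeue(): empty, no-op, size=0

Answer: 4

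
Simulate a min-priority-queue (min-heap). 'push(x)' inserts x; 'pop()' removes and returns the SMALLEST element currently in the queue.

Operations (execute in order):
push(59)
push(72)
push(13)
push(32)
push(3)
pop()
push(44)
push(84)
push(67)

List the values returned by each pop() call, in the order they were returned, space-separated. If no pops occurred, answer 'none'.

push(59): heap contents = [59]
push(72): heap contents = [59, 72]
push(13): heap contents = [13, 59, 72]
push(32): heap contents = [13, 32, 59, 72]
push(3): heap contents = [3, 13, 32, 59, 72]
pop() → 3: heap contents = [13, 32, 59, 72]
push(44): heap contents = [13, 32, 44, 59, 72]
push(84): heap contents = [13, 32, 44, 59, 72, 84]
push(67): heap contents = [13, 32, 44, 59, 67, 72, 84]

Answer: 3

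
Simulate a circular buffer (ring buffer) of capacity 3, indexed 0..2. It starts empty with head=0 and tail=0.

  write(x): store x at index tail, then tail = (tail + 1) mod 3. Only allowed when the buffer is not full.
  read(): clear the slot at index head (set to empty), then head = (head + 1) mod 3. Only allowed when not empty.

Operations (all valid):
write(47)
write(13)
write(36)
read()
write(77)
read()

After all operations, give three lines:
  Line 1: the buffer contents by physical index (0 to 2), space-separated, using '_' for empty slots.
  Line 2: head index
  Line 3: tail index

Answer: 77 _ 36
2
1

Derivation:
write(47): buf=[47 _ _], head=0, tail=1, size=1
write(13): buf=[47 13 _], head=0, tail=2, size=2
write(36): buf=[47 13 36], head=0, tail=0, size=3
read(): buf=[_ 13 36], head=1, tail=0, size=2
write(77): buf=[77 13 36], head=1, tail=1, size=3
read(): buf=[77 _ 36], head=2, tail=1, size=2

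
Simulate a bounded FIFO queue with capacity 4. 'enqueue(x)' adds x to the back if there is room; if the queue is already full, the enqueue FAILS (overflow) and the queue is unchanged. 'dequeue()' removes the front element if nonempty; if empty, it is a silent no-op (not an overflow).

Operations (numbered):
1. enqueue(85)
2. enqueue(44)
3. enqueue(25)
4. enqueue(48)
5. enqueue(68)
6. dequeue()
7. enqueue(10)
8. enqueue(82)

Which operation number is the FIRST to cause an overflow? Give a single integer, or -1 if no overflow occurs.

1. enqueue(85): size=1
2. enqueue(44): size=2
3. enqueue(25): size=3
4. enqueue(48): size=4
5. enqueue(68): size=4=cap → OVERFLOW (fail)
6. dequeue(): size=3
7. enqueue(10): size=4
8. enqueue(82): size=4=cap → OVERFLOW (fail)

Answer: 5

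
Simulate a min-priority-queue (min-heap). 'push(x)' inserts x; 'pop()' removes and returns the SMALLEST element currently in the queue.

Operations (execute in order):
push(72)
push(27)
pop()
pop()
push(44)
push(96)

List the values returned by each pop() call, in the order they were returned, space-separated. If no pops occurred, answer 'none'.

Answer: 27 72

Derivation:
push(72): heap contents = [72]
push(27): heap contents = [27, 72]
pop() → 27: heap contents = [72]
pop() → 72: heap contents = []
push(44): heap contents = [44]
push(96): heap contents = [44, 96]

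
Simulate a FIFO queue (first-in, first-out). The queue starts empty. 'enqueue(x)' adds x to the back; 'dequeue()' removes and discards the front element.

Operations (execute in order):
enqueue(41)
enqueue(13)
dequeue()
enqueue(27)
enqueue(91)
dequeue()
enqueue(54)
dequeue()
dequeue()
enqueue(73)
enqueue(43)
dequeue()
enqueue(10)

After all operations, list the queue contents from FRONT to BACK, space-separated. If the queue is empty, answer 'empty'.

enqueue(41): [41]
enqueue(13): [41, 13]
dequeue(): [13]
enqueue(27): [13, 27]
enqueue(91): [13, 27, 91]
dequeue(): [27, 91]
enqueue(54): [27, 91, 54]
dequeue(): [91, 54]
dequeue(): [54]
enqueue(73): [54, 73]
enqueue(43): [54, 73, 43]
dequeue(): [73, 43]
enqueue(10): [73, 43, 10]

Answer: 73 43 10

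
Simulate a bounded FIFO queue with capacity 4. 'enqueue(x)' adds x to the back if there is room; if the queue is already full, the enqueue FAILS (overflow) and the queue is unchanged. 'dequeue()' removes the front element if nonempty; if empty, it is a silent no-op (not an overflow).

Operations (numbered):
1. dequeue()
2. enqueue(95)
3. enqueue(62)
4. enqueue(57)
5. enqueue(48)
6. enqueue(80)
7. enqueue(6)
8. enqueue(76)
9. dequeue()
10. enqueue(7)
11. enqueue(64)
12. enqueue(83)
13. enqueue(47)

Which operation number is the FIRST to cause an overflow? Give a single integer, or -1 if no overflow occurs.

Answer: 6

Derivation:
1. dequeue(): empty, no-op, size=0
2. enqueue(95): size=1
3. enqueue(62): size=2
4. enqueue(57): size=3
5. enqueue(48): size=4
6. enqueue(80): size=4=cap → OVERFLOW (fail)
7. enqueue(6): size=4=cap → OVERFLOW (fail)
8. enqueue(76): size=4=cap → OVERFLOW (fail)
9. dequeue(): size=3
10. enqueue(7): size=4
11. enqueue(64): size=4=cap → OVERFLOW (fail)
12. enqueue(83): size=4=cap → OVERFLOW (fail)
13. enqueue(47): size=4=cap → OVERFLOW (fail)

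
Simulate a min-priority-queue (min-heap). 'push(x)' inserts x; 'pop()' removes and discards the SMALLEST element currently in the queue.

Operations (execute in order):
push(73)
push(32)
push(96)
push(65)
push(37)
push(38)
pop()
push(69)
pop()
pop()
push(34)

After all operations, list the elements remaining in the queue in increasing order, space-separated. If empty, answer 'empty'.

Answer: 34 65 69 73 96

Derivation:
push(73): heap contents = [73]
push(32): heap contents = [32, 73]
push(96): heap contents = [32, 73, 96]
push(65): heap contents = [32, 65, 73, 96]
push(37): heap contents = [32, 37, 65, 73, 96]
push(38): heap contents = [32, 37, 38, 65, 73, 96]
pop() → 32: heap contents = [37, 38, 65, 73, 96]
push(69): heap contents = [37, 38, 65, 69, 73, 96]
pop() → 37: heap contents = [38, 65, 69, 73, 96]
pop() → 38: heap contents = [65, 69, 73, 96]
push(34): heap contents = [34, 65, 69, 73, 96]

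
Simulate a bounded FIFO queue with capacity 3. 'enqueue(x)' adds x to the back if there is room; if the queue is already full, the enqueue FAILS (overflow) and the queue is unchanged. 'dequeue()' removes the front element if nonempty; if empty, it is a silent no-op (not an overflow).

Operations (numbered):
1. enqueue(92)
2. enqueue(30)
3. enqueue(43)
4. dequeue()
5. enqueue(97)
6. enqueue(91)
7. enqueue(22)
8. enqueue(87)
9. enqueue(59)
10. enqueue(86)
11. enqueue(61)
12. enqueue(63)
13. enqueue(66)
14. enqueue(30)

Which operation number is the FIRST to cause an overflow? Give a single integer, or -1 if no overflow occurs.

Answer: 6

Derivation:
1. enqueue(92): size=1
2. enqueue(30): size=2
3. enqueue(43): size=3
4. dequeue(): size=2
5. enqueue(97): size=3
6. enqueue(91): size=3=cap → OVERFLOW (fail)
7. enqueue(22): size=3=cap → OVERFLOW (fail)
8. enqueue(87): size=3=cap → OVERFLOW (fail)
9. enqueue(59): size=3=cap → OVERFLOW (fail)
10. enqueue(86): size=3=cap → OVERFLOW (fail)
11. enqueue(61): size=3=cap → OVERFLOW (fail)
12. enqueue(63): size=3=cap → OVERFLOW (fail)
13. enqueue(66): size=3=cap → OVERFLOW (fail)
14. enqueue(30): size=3=cap → OVERFLOW (fail)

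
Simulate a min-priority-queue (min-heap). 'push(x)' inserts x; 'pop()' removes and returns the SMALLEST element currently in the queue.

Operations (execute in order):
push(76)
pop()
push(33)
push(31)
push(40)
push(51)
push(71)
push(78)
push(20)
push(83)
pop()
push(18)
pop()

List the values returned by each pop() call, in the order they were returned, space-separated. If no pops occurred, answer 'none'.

Answer: 76 20 18

Derivation:
push(76): heap contents = [76]
pop() → 76: heap contents = []
push(33): heap contents = [33]
push(31): heap contents = [31, 33]
push(40): heap contents = [31, 33, 40]
push(51): heap contents = [31, 33, 40, 51]
push(71): heap contents = [31, 33, 40, 51, 71]
push(78): heap contents = [31, 33, 40, 51, 71, 78]
push(20): heap contents = [20, 31, 33, 40, 51, 71, 78]
push(83): heap contents = [20, 31, 33, 40, 51, 71, 78, 83]
pop() → 20: heap contents = [31, 33, 40, 51, 71, 78, 83]
push(18): heap contents = [18, 31, 33, 40, 51, 71, 78, 83]
pop() → 18: heap contents = [31, 33, 40, 51, 71, 78, 83]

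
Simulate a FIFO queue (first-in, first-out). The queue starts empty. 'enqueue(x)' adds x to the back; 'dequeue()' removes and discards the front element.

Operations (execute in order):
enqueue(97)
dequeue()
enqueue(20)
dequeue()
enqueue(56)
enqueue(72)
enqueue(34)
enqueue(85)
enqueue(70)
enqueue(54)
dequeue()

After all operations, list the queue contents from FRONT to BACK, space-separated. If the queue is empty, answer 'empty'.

enqueue(97): [97]
dequeue(): []
enqueue(20): [20]
dequeue(): []
enqueue(56): [56]
enqueue(72): [56, 72]
enqueue(34): [56, 72, 34]
enqueue(85): [56, 72, 34, 85]
enqueue(70): [56, 72, 34, 85, 70]
enqueue(54): [56, 72, 34, 85, 70, 54]
dequeue(): [72, 34, 85, 70, 54]

Answer: 72 34 85 70 54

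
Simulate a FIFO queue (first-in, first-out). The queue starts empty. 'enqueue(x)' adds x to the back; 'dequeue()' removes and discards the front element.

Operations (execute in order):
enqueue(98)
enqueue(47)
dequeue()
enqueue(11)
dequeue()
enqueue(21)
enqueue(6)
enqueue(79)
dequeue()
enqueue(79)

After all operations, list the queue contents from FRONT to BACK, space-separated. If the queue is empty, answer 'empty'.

Answer: 21 6 79 79

Derivation:
enqueue(98): [98]
enqueue(47): [98, 47]
dequeue(): [47]
enqueue(11): [47, 11]
dequeue(): [11]
enqueue(21): [11, 21]
enqueue(6): [11, 21, 6]
enqueue(79): [11, 21, 6, 79]
dequeue(): [21, 6, 79]
enqueue(79): [21, 6, 79, 79]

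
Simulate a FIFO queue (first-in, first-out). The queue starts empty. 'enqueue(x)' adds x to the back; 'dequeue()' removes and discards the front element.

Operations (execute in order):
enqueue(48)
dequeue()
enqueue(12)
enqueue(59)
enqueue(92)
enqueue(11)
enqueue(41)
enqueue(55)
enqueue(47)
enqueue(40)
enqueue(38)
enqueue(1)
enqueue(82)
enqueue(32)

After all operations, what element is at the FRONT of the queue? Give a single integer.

Answer: 12

Derivation:
enqueue(48): queue = [48]
dequeue(): queue = []
enqueue(12): queue = [12]
enqueue(59): queue = [12, 59]
enqueue(92): queue = [12, 59, 92]
enqueue(11): queue = [12, 59, 92, 11]
enqueue(41): queue = [12, 59, 92, 11, 41]
enqueue(55): queue = [12, 59, 92, 11, 41, 55]
enqueue(47): queue = [12, 59, 92, 11, 41, 55, 47]
enqueue(40): queue = [12, 59, 92, 11, 41, 55, 47, 40]
enqueue(38): queue = [12, 59, 92, 11, 41, 55, 47, 40, 38]
enqueue(1): queue = [12, 59, 92, 11, 41, 55, 47, 40, 38, 1]
enqueue(82): queue = [12, 59, 92, 11, 41, 55, 47, 40, 38, 1, 82]
enqueue(32): queue = [12, 59, 92, 11, 41, 55, 47, 40, 38, 1, 82, 32]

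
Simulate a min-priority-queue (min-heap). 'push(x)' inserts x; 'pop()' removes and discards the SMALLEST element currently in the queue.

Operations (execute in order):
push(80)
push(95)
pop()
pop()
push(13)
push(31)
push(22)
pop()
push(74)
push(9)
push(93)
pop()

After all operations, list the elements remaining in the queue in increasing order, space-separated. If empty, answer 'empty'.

push(80): heap contents = [80]
push(95): heap contents = [80, 95]
pop() → 80: heap contents = [95]
pop() → 95: heap contents = []
push(13): heap contents = [13]
push(31): heap contents = [13, 31]
push(22): heap contents = [13, 22, 31]
pop() → 13: heap contents = [22, 31]
push(74): heap contents = [22, 31, 74]
push(9): heap contents = [9, 22, 31, 74]
push(93): heap contents = [9, 22, 31, 74, 93]
pop() → 9: heap contents = [22, 31, 74, 93]

Answer: 22 31 74 93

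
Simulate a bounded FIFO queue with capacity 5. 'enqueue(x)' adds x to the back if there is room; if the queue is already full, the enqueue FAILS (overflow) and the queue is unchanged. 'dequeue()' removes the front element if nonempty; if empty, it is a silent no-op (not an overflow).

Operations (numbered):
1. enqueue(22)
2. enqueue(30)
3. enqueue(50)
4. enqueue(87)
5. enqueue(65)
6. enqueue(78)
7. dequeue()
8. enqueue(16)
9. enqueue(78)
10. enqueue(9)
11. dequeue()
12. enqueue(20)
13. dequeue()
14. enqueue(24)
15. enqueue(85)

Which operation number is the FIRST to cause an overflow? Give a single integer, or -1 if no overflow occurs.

Answer: 6

Derivation:
1. enqueue(22): size=1
2. enqueue(30): size=2
3. enqueue(50): size=3
4. enqueue(87): size=4
5. enqueue(65): size=5
6. enqueue(78): size=5=cap → OVERFLOW (fail)
7. dequeue(): size=4
8. enqueue(16): size=5
9. enqueue(78): size=5=cap → OVERFLOW (fail)
10. enqueue(9): size=5=cap → OVERFLOW (fail)
11. dequeue(): size=4
12. enqueue(20): size=5
13. dequeue(): size=4
14. enqueue(24): size=5
15. enqueue(85): size=5=cap → OVERFLOW (fail)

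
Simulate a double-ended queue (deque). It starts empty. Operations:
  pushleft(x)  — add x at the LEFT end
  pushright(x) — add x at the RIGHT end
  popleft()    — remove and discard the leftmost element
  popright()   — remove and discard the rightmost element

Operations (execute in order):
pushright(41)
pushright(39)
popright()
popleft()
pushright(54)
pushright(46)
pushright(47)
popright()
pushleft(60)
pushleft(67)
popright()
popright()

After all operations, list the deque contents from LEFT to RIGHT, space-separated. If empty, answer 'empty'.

pushright(41): [41]
pushright(39): [41, 39]
popright(): [41]
popleft(): []
pushright(54): [54]
pushright(46): [54, 46]
pushright(47): [54, 46, 47]
popright(): [54, 46]
pushleft(60): [60, 54, 46]
pushleft(67): [67, 60, 54, 46]
popright(): [67, 60, 54]
popright(): [67, 60]

Answer: 67 60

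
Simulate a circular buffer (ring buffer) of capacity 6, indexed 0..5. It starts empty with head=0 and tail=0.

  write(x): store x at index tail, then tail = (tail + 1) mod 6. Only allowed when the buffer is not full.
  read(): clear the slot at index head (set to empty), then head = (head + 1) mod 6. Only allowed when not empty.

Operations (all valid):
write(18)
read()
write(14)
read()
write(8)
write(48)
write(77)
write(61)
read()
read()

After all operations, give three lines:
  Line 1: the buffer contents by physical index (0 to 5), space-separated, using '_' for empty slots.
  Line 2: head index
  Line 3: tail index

write(18): buf=[18 _ _ _ _ _], head=0, tail=1, size=1
read(): buf=[_ _ _ _ _ _], head=1, tail=1, size=0
write(14): buf=[_ 14 _ _ _ _], head=1, tail=2, size=1
read(): buf=[_ _ _ _ _ _], head=2, tail=2, size=0
write(8): buf=[_ _ 8 _ _ _], head=2, tail=3, size=1
write(48): buf=[_ _ 8 48 _ _], head=2, tail=4, size=2
write(77): buf=[_ _ 8 48 77 _], head=2, tail=5, size=3
write(61): buf=[_ _ 8 48 77 61], head=2, tail=0, size=4
read(): buf=[_ _ _ 48 77 61], head=3, tail=0, size=3
read(): buf=[_ _ _ _ 77 61], head=4, tail=0, size=2

Answer: _ _ _ _ 77 61
4
0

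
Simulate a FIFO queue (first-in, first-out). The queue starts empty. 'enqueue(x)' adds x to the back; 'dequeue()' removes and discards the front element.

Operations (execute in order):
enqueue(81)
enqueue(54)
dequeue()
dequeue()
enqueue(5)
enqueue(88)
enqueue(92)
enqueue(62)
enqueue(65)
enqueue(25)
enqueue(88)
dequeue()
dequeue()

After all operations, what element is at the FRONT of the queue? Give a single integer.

enqueue(81): queue = [81]
enqueue(54): queue = [81, 54]
dequeue(): queue = [54]
dequeue(): queue = []
enqueue(5): queue = [5]
enqueue(88): queue = [5, 88]
enqueue(92): queue = [5, 88, 92]
enqueue(62): queue = [5, 88, 92, 62]
enqueue(65): queue = [5, 88, 92, 62, 65]
enqueue(25): queue = [5, 88, 92, 62, 65, 25]
enqueue(88): queue = [5, 88, 92, 62, 65, 25, 88]
dequeue(): queue = [88, 92, 62, 65, 25, 88]
dequeue(): queue = [92, 62, 65, 25, 88]

Answer: 92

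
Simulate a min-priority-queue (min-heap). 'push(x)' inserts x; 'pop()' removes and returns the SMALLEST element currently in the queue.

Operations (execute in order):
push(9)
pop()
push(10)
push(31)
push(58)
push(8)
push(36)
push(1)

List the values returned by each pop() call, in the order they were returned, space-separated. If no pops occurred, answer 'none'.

Answer: 9

Derivation:
push(9): heap contents = [9]
pop() → 9: heap contents = []
push(10): heap contents = [10]
push(31): heap contents = [10, 31]
push(58): heap contents = [10, 31, 58]
push(8): heap contents = [8, 10, 31, 58]
push(36): heap contents = [8, 10, 31, 36, 58]
push(1): heap contents = [1, 8, 10, 31, 36, 58]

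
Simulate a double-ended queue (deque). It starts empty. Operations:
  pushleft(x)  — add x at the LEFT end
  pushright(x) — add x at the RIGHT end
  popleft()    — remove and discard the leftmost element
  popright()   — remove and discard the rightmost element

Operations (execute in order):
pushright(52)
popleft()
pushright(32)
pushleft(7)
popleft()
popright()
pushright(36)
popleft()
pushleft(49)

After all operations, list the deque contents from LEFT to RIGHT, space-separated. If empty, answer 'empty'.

pushright(52): [52]
popleft(): []
pushright(32): [32]
pushleft(7): [7, 32]
popleft(): [32]
popright(): []
pushright(36): [36]
popleft(): []
pushleft(49): [49]

Answer: 49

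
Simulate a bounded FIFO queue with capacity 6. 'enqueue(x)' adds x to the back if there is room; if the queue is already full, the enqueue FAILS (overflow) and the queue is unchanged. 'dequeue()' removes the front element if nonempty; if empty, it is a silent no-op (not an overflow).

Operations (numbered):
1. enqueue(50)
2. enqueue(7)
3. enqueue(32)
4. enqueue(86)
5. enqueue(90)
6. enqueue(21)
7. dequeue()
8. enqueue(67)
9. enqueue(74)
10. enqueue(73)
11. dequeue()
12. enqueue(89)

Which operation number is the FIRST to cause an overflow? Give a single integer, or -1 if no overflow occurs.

Answer: 9

Derivation:
1. enqueue(50): size=1
2. enqueue(7): size=2
3. enqueue(32): size=3
4. enqueue(86): size=4
5. enqueue(90): size=5
6. enqueue(21): size=6
7. dequeue(): size=5
8. enqueue(67): size=6
9. enqueue(74): size=6=cap → OVERFLOW (fail)
10. enqueue(73): size=6=cap → OVERFLOW (fail)
11. dequeue(): size=5
12. enqueue(89): size=6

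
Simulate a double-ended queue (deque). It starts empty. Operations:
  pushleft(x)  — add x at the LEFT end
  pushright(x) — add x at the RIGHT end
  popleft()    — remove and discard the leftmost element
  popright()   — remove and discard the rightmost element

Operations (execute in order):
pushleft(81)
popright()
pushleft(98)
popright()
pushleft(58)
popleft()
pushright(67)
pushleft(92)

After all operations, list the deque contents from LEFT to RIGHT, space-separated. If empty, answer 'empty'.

Answer: 92 67

Derivation:
pushleft(81): [81]
popright(): []
pushleft(98): [98]
popright(): []
pushleft(58): [58]
popleft(): []
pushright(67): [67]
pushleft(92): [92, 67]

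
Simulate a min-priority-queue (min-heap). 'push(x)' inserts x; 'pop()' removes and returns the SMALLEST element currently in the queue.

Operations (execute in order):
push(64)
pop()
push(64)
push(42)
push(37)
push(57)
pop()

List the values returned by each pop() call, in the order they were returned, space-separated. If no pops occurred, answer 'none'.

Answer: 64 37

Derivation:
push(64): heap contents = [64]
pop() → 64: heap contents = []
push(64): heap contents = [64]
push(42): heap contents = [42, 64]
push(37): heap contents = [37, 42, 64]
push(57): heap contents = [37, 42, 57, 64]
pop() → 37: heap contents = [42, 57, 64]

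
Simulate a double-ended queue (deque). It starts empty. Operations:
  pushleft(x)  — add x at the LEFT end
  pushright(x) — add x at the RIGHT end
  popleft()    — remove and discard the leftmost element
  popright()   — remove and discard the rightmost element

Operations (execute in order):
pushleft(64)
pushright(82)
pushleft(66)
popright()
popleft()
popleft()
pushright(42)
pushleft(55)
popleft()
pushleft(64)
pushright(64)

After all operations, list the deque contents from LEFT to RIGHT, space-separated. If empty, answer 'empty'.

pushleft(64): [64]
pushright(82): [64, 82]
pushleft(66): [66, 64, 82]
popright(): [66, 64]
popleft(): [64]
popleft(): []
pushright(42): [42]
pushleft(55): [55, 42]
popleft(): [42]
pushleft(64): [64, 42]
pushright(64): [64, 42, 64]

Answer: 64 42 64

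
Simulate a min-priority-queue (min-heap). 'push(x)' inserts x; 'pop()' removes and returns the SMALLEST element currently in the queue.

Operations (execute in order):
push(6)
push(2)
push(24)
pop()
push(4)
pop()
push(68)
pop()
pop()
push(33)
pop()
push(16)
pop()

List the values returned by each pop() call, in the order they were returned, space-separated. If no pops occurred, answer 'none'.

push(6): heap contents = [6]
push(2): heap contents = [2, 6]
push(24): heap contents = [2, 6, 24]
pop() → 2: heap contents = [6, 24]
push(4): heap contents = [4, 6, 24]
pop() → 4: heap contents = [6, 24]
push(68): heap contents = [6, 24, 68]
pop() → 6: heap contents = [24, 68]
pop() → 24: heap contents = [68]
push(33): heap contents = [33, 68]
pop() → 33: heap contents = [68]
push(16): heap contents = [16, 68]
pop() → 16: heap contents = [68]

Answer: 2 4 6 24 33 16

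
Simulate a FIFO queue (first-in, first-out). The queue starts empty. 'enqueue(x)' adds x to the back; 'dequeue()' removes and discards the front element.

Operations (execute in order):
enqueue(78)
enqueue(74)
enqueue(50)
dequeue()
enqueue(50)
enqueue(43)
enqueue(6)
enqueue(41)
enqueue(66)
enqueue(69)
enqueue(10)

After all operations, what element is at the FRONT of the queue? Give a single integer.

Answer: 74

Derivation:
enqueue(78): queue = [78]
enqueue(74): queue = [78, 74]
enqueue(50): queue = [78, 74, 50]
dequeue(): queue = [74, 50]
enqueue(50): queue = [74, 50, 50]
enqueue(43): queue = [74, 50, 50, 43]
enqueue(6): queue = [74, 50, 50, 43, 6]
enqueue(41): queue = [74, 50, 50, 43, 6, 41]
enqueue(66): queue = [74, 50, 50, 43, 6, 41, 66]
enqueue(69): queue = [74, 50, 50, 43, 6, 41, 66, 69]
enqueue(10): queue = [74, 50, 50, 43, 6, 41, 66, 69, 10]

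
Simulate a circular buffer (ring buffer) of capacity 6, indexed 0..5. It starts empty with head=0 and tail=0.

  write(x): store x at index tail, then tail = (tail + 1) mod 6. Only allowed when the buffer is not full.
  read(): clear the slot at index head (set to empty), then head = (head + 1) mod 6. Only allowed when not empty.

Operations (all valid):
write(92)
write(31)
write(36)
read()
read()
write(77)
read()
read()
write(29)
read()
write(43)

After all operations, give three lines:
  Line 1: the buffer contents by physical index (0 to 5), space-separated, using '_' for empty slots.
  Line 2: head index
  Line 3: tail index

Answer: _ _ _ _ _ 43
5
0

Derivation:
write(92): buf=[92 _ _ _ _ _], head=0, tail=1, size=1
write(31): buf=[92 31 _ _ _ _], head=0, tail=2, size=2
write(36): buf=[92 31 36 _ _ _], head=0, tail=3, size=3
read(): buf=[_ 31 36 _ _ _], head=1, tail=3, size=2
read(): buf=[_ _ 36 _ _ _], head=2, tail=3, size=1
write(77): buf=[_ _ 36 77 _ _], head=2, tail=4, size=2
read(): buf=[_ _ _ 77 _ _], head=3, tail=4, size=1
read(): buf=[_ _ _ _ _ _], head=4, tail=4, size=0
write(29): buf=[_ _ _ _ 29 _], head=4, tail=5, size=1
read(): buf=[_ _ _ _ _ _], head=5, tail=5, size=0
write(43): buf=[_ _ _ _ _ 43], head=5, tail=0, size=1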